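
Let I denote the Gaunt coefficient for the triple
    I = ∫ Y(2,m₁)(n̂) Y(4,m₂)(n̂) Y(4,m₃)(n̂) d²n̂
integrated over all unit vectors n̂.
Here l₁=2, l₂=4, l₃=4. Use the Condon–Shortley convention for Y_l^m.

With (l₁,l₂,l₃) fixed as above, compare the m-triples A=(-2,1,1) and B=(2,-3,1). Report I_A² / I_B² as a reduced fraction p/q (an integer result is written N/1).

100/63

l's match ⇒ only the (l;m) 3-j factors differ between A and B.
A: triangle coeff Δ(2,4,4) = 1/13860; Σ_t [2,2]: t=2:+1/144 = 1/144; (3j)²=10/231 [(2 4 4; -2 1 1)], sign=-1
B: triangle coeff Δ(2,4,4) = 1/13860; Σ_t [0,0]: t=0:+1/480 = 1/480; (3j)²=3/110 [(2 4 4; 2 -3 1)], sign=-1
I_A²/I_B² = (10/231)/(3/110) = 100/63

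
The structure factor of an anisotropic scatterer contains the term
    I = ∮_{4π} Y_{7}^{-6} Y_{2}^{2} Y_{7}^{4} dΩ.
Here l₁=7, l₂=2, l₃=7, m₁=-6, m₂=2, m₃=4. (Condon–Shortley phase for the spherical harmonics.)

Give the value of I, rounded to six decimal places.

-0.106948

Checks pass: Σm=0; 16 even; l₃=7∈[5,9].
(2·7+1)(2·2+1)(2·7+1) = 1125
Δ: 2! 12! 2! / 17! → 1/185640
sum: t=0:+1/2419200 t=1:−1/518400 t=2:+1/2419200 = -1/907200
3j²(7 2 7; 0 0 0) = Δ·Π!·Σ² = 56/3315  (sign +1)
sum: t=2:+1/159667200 = 1/159667200
3j²(7 2 7; -6 2 4) = Δ·Π!·Σ² = 9/1190  (sign -1)
combine: 4πI² = 1125·56/3315·9/1190 = 540/3757
take √, sign -1: I = -0.10694768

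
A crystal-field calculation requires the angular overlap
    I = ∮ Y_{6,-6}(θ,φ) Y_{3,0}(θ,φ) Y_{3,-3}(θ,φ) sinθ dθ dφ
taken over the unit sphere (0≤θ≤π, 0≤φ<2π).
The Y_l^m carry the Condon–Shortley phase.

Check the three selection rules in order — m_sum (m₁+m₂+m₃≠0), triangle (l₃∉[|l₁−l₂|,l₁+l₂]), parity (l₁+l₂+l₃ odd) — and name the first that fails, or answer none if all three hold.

m_sum

Σmᵢ = -9  ✗
l₃∈[|l₁−l₂|,l₁+l₂]=[3,9], have l₃=3
Σlᵢ = 12 ⇒ even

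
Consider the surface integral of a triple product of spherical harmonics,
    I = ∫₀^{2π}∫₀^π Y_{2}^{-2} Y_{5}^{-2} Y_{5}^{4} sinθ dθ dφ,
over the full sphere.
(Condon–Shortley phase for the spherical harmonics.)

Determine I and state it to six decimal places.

m-sum 0 ✓  L=12 even ✓  3≤5≤7 ✓
Π(2lᵢ+1) = 5×11×11 = 605
triangle coeff Δ(2,5,5) = 1/38610
Σ_t [0,2]: t=0:+1/2880 t=1:−1/576 t=2:+1/2880 = -1/960
(3j)²=10/429 [(2 5 5; 0 0 0)], sign=+1
Σ_t [2,2]: t=2:+1/20160 = 1/20160
(3j)²=12/715 [(2 5 5; -2 -2 4)], sign=-1
⇒ 4πI² = 40/169
I = (-1)√(40/169/(4π)) = -0.13724032

-0.137240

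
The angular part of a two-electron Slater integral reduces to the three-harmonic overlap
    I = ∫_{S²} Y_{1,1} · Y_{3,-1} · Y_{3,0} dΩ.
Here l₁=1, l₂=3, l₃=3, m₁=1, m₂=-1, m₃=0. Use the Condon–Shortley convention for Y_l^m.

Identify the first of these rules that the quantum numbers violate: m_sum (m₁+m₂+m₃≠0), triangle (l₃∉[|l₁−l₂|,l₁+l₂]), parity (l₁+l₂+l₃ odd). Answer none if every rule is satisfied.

azimuthal sum: 1 − 1 + 0 = 0  ✓
2 ≤ 3 ≤ 4 (triangle on l)  ✓
L = 1 + 3 + 3 = 7 (odd)  ✗

parity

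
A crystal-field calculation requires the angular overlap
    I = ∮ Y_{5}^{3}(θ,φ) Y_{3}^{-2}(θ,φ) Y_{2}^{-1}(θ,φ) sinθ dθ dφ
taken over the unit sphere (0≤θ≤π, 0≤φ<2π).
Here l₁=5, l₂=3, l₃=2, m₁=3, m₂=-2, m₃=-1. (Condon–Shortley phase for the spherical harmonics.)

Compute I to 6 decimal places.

-0.253584

Checks pass: Σm=0; 10 even; l₃=2∈[2,8].
(2·5+1)(2·3+1)(2·2+1) = 385
Δ: 6! 4! 0! / 11! → 1/2310
sum: t=3:−1/144 = -1/144
3j²(5 3 2; 0 0 0) = Δ·Π!·Σ² = 10/231  (sign -1)
sum: t=1:−1/720 = -1/720
3j²(5 3 2; 3 -2 -1) = Δ·Π!·Σ² = 8/165  (sign +1)
combine: 4πI² = 385·10/231·8/165 = 80/99
take √, sign -1: I = -0.25358436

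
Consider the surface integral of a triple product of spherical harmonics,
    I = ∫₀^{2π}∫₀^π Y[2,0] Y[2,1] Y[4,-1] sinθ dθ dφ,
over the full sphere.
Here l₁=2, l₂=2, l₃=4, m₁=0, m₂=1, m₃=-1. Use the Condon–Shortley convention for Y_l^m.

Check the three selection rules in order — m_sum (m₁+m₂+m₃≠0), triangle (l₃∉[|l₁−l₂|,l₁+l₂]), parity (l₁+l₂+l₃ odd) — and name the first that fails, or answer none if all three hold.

none

Σmᵢ = 0  ✓
l₃∈[|l₁−l₂|,l₁+l₂]=[0,4], have l₃=4  ✓
Σlᵢ = 8 ⇒ even  ✓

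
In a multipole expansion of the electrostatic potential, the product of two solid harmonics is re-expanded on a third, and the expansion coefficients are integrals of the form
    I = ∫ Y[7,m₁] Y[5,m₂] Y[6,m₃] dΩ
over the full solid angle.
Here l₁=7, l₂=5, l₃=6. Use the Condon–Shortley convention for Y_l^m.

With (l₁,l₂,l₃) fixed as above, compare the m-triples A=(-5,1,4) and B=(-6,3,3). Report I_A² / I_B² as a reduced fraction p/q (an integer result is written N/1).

6845/6552

Shared (l₁,l₂,l₃)=(7,5,6): N and (l;000)² cancel in I_A²/I_B².
A: Δ = 6!·8!·4!/19! = 1/174594420; Racah Σ t=4..6: t=4:+1/7741440 t=5:−1/3628800 t=6:+1/24883200 = -37/348364800; ⇒ 3j(7 5 6; -5 1 4)² = 1369/176358, sgn -1
B: Δ = 6!·8!·4!/19! = 1/174594420; Racah Σ t=5..6: t=5:−1/29030400 t=6:+1/14515200 = 1/29030400; ⇒ 3j(7 5 6; -6 3 3)² = 12/1615, sgn -1
I_A²/I_B² = (1369/176358)/(12/1615) = 6845/6552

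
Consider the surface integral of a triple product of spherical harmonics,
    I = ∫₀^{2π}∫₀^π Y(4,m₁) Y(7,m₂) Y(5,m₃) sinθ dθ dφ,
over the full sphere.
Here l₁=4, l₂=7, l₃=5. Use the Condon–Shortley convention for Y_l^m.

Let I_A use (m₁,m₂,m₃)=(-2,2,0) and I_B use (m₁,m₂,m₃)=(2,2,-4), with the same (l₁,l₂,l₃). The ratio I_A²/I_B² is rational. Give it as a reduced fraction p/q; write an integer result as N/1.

70/6561

Shared (l₁,l₂,l₃)=(4,7,5): N and (l;000)² cancel in I_A²/I_B².
A: Δ = 6!·2!·8!/17! = 1/6126120; Racah Σ t=4..6: t=4:+1/69120 t=5:−1/69120 t=6:+1/1036800 = 1/1036800; ⇒ 3j(4 7 5; -2 2 0)² = 1/7293, sgn -1
B: Δ = 6!·2!·8!/17! = 1/6126120; Racah Σ t=1..2: t=1:−1/4838400 t=2:+1/483840 = 1/537600; ⇒ 3j(4 7 5; 2 2 -4)² = 2187/170170, sgn -1
I_A²/I_B² = (1/7293)/(2187/170170) = 70/6561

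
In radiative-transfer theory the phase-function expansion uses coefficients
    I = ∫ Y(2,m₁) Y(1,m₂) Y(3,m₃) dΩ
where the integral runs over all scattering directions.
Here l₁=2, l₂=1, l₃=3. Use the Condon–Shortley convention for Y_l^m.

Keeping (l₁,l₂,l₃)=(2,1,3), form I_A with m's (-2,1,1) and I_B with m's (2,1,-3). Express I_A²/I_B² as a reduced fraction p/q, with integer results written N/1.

1/15

Shared (l₁,l₂,l₃)=(2,1,3): N and (l;000)² cancel in I_A²/I_B².
A: Δ = 0!·4!·2!/7! = 1/105; Racah Σ t=0..0: t=0:+1/48 = 1/48; ⇒ 3j(2 1 3; -2 1 1)² = 1/105, sgn +1
B: Δ = 0!·4!·2!/7! = 1/105; Racah Σ t=0..0: t=0:+1/48 = 1/48; ⇒ 3j(2 1 3; 2 1 -3)² = 1/7, sgn +1
I_A²/I_B² = (1/105)/(1/7) = 1/15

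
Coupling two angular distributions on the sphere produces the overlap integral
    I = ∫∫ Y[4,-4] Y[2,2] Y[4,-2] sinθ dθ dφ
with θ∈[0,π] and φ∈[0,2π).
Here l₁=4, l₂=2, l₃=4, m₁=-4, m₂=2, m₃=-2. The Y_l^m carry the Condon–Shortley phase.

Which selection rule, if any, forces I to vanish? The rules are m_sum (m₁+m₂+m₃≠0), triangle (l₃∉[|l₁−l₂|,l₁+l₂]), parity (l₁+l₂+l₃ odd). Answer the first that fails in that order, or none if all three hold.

Σmᵢ = -4  ✗
l₃∈[|l₁−l₂|,l₁+l₂]=[2,6], have l₃=4
Σlᵢ = 10 ⇒ even

m_sum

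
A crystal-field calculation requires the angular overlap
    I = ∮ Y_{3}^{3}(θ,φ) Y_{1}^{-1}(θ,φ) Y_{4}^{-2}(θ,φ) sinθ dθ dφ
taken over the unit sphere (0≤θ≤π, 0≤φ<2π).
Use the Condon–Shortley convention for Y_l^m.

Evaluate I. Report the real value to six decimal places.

Checks pass: Σm=0; 8 even; l₃=4∈[2,4].
(2·3+1)(2·1+1)(2·4+1) = 189
Δ: 0! 6! 2! / 9! → 1/252
sum: t=0:+1/36 = 1/36
3j²(3 1 4; 0 0 0) = Δ·Π!·Σ² = 4/63  (sign +1)
sum: t=0:+1/1440 = 1/1440
3j²(3 1 4; 3 -1 -2) = Δ·Π!·Σ² = 1/252  (sign +1)
combine: 4πI² = 189·4/63·1/252 = 1/21
take √, sign +1: I = 0.06155813

0.061558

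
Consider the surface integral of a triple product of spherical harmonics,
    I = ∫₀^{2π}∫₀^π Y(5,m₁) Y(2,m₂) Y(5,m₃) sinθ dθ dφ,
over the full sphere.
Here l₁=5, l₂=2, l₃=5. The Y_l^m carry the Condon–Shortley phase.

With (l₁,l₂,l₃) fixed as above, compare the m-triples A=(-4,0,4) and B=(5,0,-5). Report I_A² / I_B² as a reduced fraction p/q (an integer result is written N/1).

4/25

l's match ⇒ only the (l;m) 3-j factors differ between A and B.
A: triangle coeff Δ(5,2,5) = 1/38610; Σ_t [1,2]: t=1:−1/40320 t=2:+1/20160 = 1/40320; (3j)²=6/715 [(5 2 5; -4 0 4)], sign=-1
B: triangle coeff Δ(5,2,5) = 1/38610; Σ_t [0,0]: t=0:+1/161280 = 1/161280; (3j)²=15/286 [(5 2 5; 5 0 -5)], sign=+1
I_A²/I_B² = (6/715)/(15/286) = 4/25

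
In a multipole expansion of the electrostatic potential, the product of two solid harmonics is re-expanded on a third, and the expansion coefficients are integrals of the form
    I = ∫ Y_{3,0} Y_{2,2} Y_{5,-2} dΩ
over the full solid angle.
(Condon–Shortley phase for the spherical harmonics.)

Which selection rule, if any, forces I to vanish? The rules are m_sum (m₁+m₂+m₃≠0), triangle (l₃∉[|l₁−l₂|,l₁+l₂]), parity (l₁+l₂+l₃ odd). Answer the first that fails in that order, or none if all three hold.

azimuthal sum: 0 + 2 − 2 = 0  ✓
1 ≤ 5 ≤ 5 (triangle on l)  ✓
L = 3 + 2 + 5 = 10 (even)  ✓

none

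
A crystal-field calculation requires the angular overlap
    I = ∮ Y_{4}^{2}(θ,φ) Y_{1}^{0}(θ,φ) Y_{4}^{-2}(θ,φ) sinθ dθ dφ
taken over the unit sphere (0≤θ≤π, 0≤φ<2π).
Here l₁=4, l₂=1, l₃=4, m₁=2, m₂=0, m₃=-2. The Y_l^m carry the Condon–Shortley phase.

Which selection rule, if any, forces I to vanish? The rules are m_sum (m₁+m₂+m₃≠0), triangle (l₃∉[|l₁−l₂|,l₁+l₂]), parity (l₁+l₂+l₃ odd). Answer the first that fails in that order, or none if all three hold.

parity

azimuthal sum: 2 + 0 − 2 = 0  ✓
3 ≤ 4 ≤ 5 (triangle on l)  ✓
L = 4 + 1 + 4 = 9 (odd)  ✗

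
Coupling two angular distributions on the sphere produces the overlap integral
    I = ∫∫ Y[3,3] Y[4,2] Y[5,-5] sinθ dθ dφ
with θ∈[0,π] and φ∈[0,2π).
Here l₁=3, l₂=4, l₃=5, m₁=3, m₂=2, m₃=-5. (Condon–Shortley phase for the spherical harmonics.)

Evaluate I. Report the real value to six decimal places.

0.138791

Rules hold: Σm=0, L=12 even, 1≤5≤7.
N = 7·9·11 = 693
Δ = 2!·4!·6!/13! = 1/180180
Racah Σ t=0..2: t=0:+1/576 t=1:−1/144 t=2:+1/576 = -1/288
⇒ 3j(3 4 5; 0 0 0)² = 20/1001, sgn +1
Racah Σ t=0..0: t=0:+1/34560 = 1/34560
⇒ 3j(3 4 5; 3 2 -5)² = 5/286, sgn +1
4πI² = N·(3j₀)²·(3jₘ)² = 450/1859
I = +1·√(0.242066/4π) = 0.13879110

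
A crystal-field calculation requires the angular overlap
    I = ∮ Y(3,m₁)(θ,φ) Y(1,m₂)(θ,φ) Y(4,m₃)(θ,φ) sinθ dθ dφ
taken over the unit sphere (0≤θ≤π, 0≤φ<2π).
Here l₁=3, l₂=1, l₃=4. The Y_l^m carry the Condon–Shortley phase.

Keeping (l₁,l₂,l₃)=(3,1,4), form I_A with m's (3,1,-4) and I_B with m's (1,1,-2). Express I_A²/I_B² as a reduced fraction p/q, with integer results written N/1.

28/15

Same 3,1,4: normalisation and zero-m 3j drop out of the ratio.
A: Δ: 0! 6! 2! / 9! → 1/252; sum: t=0:+1/1440 = 1/1440; 3j²(3 1 4; 3 1 -4) = Δ·Π!·Σ² = 1/9  (sign +1)
B: Δ: 0! 6! 2! / 9! → 1/252; sum: t=0:+1/96 = 1/96; 3j²(3 1 4; 1 1 -2) = Δ·Π!·Σ² = 5/84  (sign +1)
I_A²/I_B² = (1/9)/(5/84) = 28/15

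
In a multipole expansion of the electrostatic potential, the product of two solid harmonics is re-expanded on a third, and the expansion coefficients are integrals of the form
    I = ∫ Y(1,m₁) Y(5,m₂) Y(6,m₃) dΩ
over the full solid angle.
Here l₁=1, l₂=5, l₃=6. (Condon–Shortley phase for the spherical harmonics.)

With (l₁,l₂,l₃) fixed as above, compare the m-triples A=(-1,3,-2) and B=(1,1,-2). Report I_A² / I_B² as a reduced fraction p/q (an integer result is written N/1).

3/14

l's match ⇒ only the (l;m) 3-j factors differ between A and B.
A: triangle coeff Δ(1,5,6) = 1/858; Σ_t [0,0]: t=0:+1/161280 = 1/161280; (3j)²=1/143 [(1 5 6; -1 3 -2)], sign=+1
B: triangle coeff Δ(1,5,6) = 1/858; Σ_t [0,0]: t=0:+1/34560 = 1/34560; (3j)²=14/429 [(1 5 6; 1 1 -2)], sign=+1
I_A²/I_B² = (1/143)/(14/429) = 3/14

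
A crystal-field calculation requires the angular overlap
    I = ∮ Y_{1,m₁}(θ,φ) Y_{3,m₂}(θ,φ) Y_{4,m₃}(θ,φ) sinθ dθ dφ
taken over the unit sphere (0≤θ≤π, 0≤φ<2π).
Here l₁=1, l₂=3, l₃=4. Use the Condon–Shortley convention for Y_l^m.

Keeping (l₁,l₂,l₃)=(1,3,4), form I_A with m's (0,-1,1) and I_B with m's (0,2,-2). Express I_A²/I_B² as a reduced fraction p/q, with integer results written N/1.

5/4

l's match ⇒ only the (l;m) 3-j factors differ between A and B.
A: triangle coeff Δ(1,3,4) = 1/252; Σ_t [0,0]: t=0:+1/48 = 1/48; (3j)²=5/84 [(1 3 4; 0 -1 1)], sign=-1
B: triangle coeff Δ(1,3,4) = 1/252; Σ_t [0,0]: t=0:+1/120 = 1/120; (3j)²=1/21 [(1 3 4; 0 2 -2)], sign=+1
I_A²/I_B² = (5/84)/(1/21) = 5/4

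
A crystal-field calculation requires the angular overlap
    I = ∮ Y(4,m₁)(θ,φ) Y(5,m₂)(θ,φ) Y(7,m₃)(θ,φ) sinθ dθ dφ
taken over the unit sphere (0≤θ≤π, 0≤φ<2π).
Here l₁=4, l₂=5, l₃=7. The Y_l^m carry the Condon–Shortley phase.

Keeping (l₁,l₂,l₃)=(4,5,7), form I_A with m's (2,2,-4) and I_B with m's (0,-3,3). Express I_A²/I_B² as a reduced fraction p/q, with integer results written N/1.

Same 4,5,7: normalisation and zero-m 3j drop out of the ratio.
A: Δ: 2! 6! 8! / 17! → 1/6126120; sum: t=0:+1/483840 t=1:−1/172800 t=2:+1/1036800 = -1/362880; 3j²(4 5 7; 2 2 -4) = Δ·Π!·Σ² = 20/1547  (sign +1)
B: Δ: 2! 6! 8! / 17! → 1/6126120; sum: t=0:+1/138240 t=1:−1/181440 t=2:+1/3870720 = 23/11612160; 3j²(4 5 7; 0 -3 3) = Δ·Π!·Σ² = 529/204204  (sign +1)
I_A²/I_B² = (20/1547)/(529/204204) = 2640/529

2640/529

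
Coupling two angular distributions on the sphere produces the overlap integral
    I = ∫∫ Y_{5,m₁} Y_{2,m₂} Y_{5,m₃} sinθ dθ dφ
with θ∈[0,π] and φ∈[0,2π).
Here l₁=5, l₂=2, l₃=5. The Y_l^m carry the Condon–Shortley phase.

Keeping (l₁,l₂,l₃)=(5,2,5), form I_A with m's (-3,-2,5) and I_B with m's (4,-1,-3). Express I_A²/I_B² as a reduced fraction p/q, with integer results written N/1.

10/49

Same 5,2,5: normalisation and zero-m 3j drop out of the ratio.
A: Δ: 2! 8! 2! / 13! → 1/38610; sum: t=0:+1/161280 = 1/161280; 3j²(5 2 5; -3 -2 5) = Δ·Π!·Σ² = 1/143  (sign +1)
B: Δ: 2! 8! 2! / 13! → 1/38610; sum: t=0:+1/10080 t=1:−1/80640 = 1/11520; 3j²(5 2 5; 4 -1 -3) = Δ·Π!·Σ² = 49/1430  (sign +1)
I_A²/I_B² = (1/143)/(49/1430) = 10/49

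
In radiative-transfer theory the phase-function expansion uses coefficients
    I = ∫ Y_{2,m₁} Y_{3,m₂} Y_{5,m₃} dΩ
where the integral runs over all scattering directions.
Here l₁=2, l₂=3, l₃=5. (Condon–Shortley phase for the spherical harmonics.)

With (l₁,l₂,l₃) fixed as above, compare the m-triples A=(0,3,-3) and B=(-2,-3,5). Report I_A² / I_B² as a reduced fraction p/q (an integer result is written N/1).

2/15

l's match ⇒ only the (l;m) 3-j factors differ between A and B.
A: triangle coeff Δ(2,3,5) = 1/2310; Σ_t [0,0]: t=0:+1/2880 = 1/2880; (3j)²=2/165 [(2 3 5; 0 3 -3)], sign=+1
B: triangle coeff Δ(2,3,5) = 1/2310; Σ_t [0,0]: t=0:+1/17280 = 1/17280; (3j)²=1/11 [(2 3 5; -2 -3 5)], sign=+1
I_A²/I_B² = (2/165)/(1/11) = 2/15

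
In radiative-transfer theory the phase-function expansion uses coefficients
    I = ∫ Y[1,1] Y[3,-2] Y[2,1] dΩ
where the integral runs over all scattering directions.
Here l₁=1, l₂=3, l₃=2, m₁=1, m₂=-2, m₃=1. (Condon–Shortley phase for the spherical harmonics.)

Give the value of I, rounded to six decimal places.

Checks pass: Σm=0; 6 even; l₃=2∈[2,4].
(2·1+1)(2·3+1)(2·2+1) = 105
Δ: 2! 0! 4! / 7! → 1/105
sum: t=1:−1/4 = -1/4
3j²(1 3 2; 0 0 0) = Δ·Π!·Σ² = 3/35  (sign -1)
sum: t=0:+1/12 = 1/12
3j²(1 3 2; 1 -2 1) = Δ·Π!·Σ² = 2/21  (sign -1)
combine: 4πI² = 105·3/35·2/21 = 6/7
take √, sign +1: I = 0.26116903

0.261169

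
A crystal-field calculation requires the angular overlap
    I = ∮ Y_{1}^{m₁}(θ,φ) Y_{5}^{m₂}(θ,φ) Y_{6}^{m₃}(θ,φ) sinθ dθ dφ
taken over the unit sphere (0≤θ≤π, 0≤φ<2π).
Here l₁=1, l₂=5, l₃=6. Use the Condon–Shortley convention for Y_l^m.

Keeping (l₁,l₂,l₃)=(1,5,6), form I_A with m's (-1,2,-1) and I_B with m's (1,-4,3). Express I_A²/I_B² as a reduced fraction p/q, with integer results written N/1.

10/3

Same 1,5,6: normalisation and zero-m 3j drop out of the ratio.
A: Δ: 0! 2! 10! / 13! → 1/858; sum: t=0:+1/60480 = 1/60480; 3j²(1 5 6; -1 2 -1) = Δ·Π!·Σ² = 5/429  (sign -1)
B: Δ: 0! 2! 10! / 13! → 1/858; sum: t=0:+1/725760 = 1/725760; 3j²(1 5 6; 1 -4 3) = Δ·Π!·Σ² = 1/286  (sign -1)
I_A²/I_B² = (5/429)/(1/286) = 10/3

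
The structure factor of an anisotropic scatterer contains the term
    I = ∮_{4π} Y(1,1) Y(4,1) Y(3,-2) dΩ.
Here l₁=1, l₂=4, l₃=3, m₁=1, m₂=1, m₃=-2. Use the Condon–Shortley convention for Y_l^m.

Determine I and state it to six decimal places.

Checks pass: Σm=0; 8 even; l₃=3∈[3,5].
(2·1+1)(2·4+1)(2·3+1) = 189
Δ: 2! 0! 6! / 9! → 1/252
sum: t=1:−1/36 = -1/36
3j²(1 4 3; 0 0 0) = Δ·Π!·Σ² = 4/63  (sign +1)
sum: t=0:+1/240 = 1/240
3j²(1 4 3; 1 1 -2) = Δ·Π!·Σ² = 1/84  (sign -1)
combine: 4πI² = 189·4/63·1/84 = 1/7
take √, sign -1: I = -0.10662181

-0.106622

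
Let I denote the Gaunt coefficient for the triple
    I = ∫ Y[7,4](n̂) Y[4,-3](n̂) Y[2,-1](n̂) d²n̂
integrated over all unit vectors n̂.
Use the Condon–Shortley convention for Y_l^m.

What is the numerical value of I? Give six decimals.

0.000000

triangle: need 3≤l₃≤11, have 2; I=0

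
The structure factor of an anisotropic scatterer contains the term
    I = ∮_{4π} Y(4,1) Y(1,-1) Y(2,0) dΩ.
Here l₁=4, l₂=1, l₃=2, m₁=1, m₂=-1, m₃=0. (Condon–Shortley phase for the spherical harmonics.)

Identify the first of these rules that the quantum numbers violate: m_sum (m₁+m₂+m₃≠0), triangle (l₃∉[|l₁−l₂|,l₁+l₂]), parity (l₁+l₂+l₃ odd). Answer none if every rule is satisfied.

m₁+m₂+m₃ = 1 − 1 + 0 = 0  ✓
triangle: |4−1|=3 ≤ l₃=2 ≤ 4+1=5  ✗
parity: l₁+l₂+l₃ = 7 is odd

triangle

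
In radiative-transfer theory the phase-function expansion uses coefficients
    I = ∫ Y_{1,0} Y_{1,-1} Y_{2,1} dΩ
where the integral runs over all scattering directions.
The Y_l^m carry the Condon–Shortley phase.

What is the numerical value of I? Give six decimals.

-0.218510

m-sum 0 ✓  L=4 even ✓  0≤2≤2 ✓
Π(2lᵢ+1) = 3×3×5 = 45
triangle coeff Δ(1,1,2) = 1/30
Σ_t [0,0]: t=0:+1/1 = 1/1
(3j)²=2/15 [(1 1 2; 0 0 0)], sign=+1
Σ_t [0,0]: t=0:+1/2 = 1/2
(3j)²=1/10 [(1 1 2; 0 -1 1)], sign=-1
⇒ 4πI² = 3/5
I = (-1)√(3/5/(4π)) = -0.21850969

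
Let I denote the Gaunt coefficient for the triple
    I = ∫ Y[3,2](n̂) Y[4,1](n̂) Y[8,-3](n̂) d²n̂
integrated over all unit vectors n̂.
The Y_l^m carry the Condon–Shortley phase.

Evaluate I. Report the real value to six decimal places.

|3−4|≤8≤3+4 violated ⇒ I = 0

0.000000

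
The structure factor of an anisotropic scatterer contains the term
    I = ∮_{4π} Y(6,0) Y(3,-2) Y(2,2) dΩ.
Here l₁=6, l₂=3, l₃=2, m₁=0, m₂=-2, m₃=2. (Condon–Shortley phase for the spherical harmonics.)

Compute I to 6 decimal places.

0.000000

triangle: need 3≤l₃≤9, have 2; I=0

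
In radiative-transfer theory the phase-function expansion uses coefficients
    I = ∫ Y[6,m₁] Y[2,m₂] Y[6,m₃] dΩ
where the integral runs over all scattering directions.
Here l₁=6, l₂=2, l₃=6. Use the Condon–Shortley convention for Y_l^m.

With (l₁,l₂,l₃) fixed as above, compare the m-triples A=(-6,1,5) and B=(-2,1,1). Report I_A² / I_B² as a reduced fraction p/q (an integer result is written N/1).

Shared (l₁,l₂,l₃)=(6,2,6): N and (l;000)² cancel in I_A²/I_B².
A: Δ = 2!·10!·2!/15! = 1/90090; Racah Σ t=2..2: t=2:+1/7257600 = 1/7257600; ⇒ 3j(6 2 6; -6 1 5)² = 11/455, sgn -1
B: Δ = 2!·10!·2!/15! = 1/90090; Racah Σ t=1..2: t=1:−1/60480 t=2:+1/34560 = 1/80640; ⇒ 3j(6 2 6; -2 1 1)² = 6/1001, sgn -1
I_A²/I_B² = (11/455)/(6/1001) = 121/30

121/30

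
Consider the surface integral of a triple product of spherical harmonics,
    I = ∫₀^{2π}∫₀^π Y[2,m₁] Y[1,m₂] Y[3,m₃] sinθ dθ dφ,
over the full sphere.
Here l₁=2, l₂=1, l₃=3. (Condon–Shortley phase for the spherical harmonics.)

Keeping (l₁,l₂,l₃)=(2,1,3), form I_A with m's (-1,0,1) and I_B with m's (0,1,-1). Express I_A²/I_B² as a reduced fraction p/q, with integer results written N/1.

4/3

Shared (l₁,l₂,l₃)=(2,1,3): N and (l;000)² cancel in I_A²/I_B².
A: Δ = 0!·4!·2!/7! = 1/105; Racah Σ t=0..0: t=0:+1/6 = 1/6; ⇒ 3j(2 1 3; -1 0 1)² = 8/105, sgn +1
B: Δ = 0!·4!·2!/7! = 1/105; Racah Σ t=0..0: t=0:+1/8 = 1/8; ⇒ 3j(2 1 3; 0 1 -1)² = 2/35, sgn +1
I_A²/I_B² = (8/105)/(2/35) = 4/3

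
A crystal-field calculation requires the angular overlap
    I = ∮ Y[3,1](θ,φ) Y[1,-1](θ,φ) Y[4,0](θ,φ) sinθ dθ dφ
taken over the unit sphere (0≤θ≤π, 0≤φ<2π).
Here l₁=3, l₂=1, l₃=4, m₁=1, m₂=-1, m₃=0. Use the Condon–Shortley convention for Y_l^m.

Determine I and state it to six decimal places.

0.150786

Rules hold: Σm=0, L=8 even, 2≤4≤4.
N = 7·3·9 = 189
Δ = 0!·6!·2!/9! = 1/252
Racah Σ t=0..0: t=0:+1/36 = 1/36
⇒ 3j(3 1 4; 0 0 0)² = 4/63, sgn +1
Racah Σ t=0..0: t=0:+1/96 = 1/96
⇒ 3j(3 1 4; 1 -1 0)² = 1/42, sgn +1
4πI² = N·(3j₀)²·(3jₘ)² = 2/7
I = +1·√(0.285714/4π) = 0.15078601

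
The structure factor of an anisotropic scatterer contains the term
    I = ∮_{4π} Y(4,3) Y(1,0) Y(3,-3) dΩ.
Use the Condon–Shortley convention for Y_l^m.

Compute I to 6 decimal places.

-0.162868

Checks pass: Σm=0; 8 even; l₃=3∈[3,5].
(2·4+1)(2·1+1)(2·3+1) = 189
Δ: 2! 6! 0! / 9! → 1/252
sum: t=1:−1/36 = -1/36
3j²(4 1 3; 0 0 0) = Δ·Π!·Σ² = 4/63  (sign +1)
sum: t=1:−1/720 = -1/720
3j²(4 1 3; 3 0 -3) = Δ·Π!·Σ² = 1/36  (sign -1)
combine: 4πI² = 189·4/63·1/36 = 1/3
take √, sign -1: I = -0.16286750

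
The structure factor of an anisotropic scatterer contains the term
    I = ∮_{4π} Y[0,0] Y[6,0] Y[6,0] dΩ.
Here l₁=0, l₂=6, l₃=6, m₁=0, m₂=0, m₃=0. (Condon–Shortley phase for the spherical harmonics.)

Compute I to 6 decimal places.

Checks pass: Σm=0; 12 even; l₃=6∈[6,6].
(2·0+1)(2·6+1)(2·6+1) = 169
Δ: 0! 0! 12! / 13! → 1/13
sum: t=0:+1/518400 = 1/518400
3j²(0 6 6; 0 0 0) = Δ·Π!·Σ² = 1/13  (sign +1)
(m-triple is (0,0,0) — same symbol as above.)
combine: 4πI² = 169·1/13·1/13 = 1/1
take √, sign +1: I = 0.28209479

0.282095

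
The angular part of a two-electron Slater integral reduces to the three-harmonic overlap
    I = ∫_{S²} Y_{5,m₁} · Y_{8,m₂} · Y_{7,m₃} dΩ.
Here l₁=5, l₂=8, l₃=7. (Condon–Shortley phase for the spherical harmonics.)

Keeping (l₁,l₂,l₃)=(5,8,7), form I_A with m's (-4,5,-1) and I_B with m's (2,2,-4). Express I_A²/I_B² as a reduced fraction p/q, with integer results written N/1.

585/2

Shared (l₁,l₂,l₃)=(5,8,7): N and (l;000)² cancel in I_A²/I_B².
A: Δ = 6!·4!·10!/21! = 1/814773960; Racah Σ t=5..6: t=5:−1/232243200 t=6:+1/130636800 = 1/298598400; ⇒ 3j(5 8 7; -4 5 -1)² = 7/1292, sgn +1
B: Δ = 6!·4!·10!/21! = 1/814773960; Racah Σ t=0..3: t=0:+1/15676416000 t=1:−1/174182400 t=2:+1/23224320 t=3:−1/26127360 = -1/1119744000; ⇒ 3j(5 8 7; 2 2 -4)² = 7/377910, sgn +1
I_A²/I_B² = (7/1292)/(7/377910) = 585/2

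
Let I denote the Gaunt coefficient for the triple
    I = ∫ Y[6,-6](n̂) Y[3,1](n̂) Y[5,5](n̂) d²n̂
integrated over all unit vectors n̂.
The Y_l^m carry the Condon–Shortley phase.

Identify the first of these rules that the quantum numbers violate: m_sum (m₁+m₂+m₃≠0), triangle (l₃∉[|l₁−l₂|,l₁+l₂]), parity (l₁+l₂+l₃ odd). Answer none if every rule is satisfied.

Σmᵢ = 0  ✓
l₃∈[|l₁−l₂|,l₁+l₂]=[3,9], have l₃=5  ✓
Σlᵢ = 14 ⇒ even  ✓

none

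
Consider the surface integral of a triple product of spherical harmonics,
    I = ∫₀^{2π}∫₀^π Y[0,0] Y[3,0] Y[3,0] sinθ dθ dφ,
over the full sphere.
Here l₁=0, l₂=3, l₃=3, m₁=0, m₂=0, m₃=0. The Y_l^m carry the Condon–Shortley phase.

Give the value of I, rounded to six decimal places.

0.282095

m-sum 0 ✓  L=6 even ✓  3≤3≤3 ✓
Π(2lᵢ+1) = 1×7×7 = 49
triangle coeff Δ(0,3,3) = 1/7
Σ_t [0,0]: t=0:+1/36 = 1/36
(3j)²=1/7 [(0 3 3; 0 0 0)], sign=-1
(m-triple is (0,0,0) — same symbol as above.)
⇒ 4πI² = 1/1
I = (+1)√(1/1/(4π)) = 0.28209479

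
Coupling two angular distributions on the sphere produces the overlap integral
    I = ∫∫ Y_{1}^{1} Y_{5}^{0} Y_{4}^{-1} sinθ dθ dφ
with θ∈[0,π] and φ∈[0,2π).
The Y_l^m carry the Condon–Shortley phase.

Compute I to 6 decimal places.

0.155288

m-sum 0 ✓  L=10 even ✓  4≤4≤6 ✓
Π(2lᵢ+1) = 3×11×9 = 297
triangle coeff Δ(1,5,4) = 1/495
Σ_t [1,1]: t=1:−1/576 = -1/576
(3j)²=5/99 [(1 5 4; 0 0 0)], sign=-1
Σ_t [0,0]: t=0:+1/1440 = 1/1440
(3j)²=2/99 [(1 5 4; 1 0 -1)], sign=-1
⇒ 4πI² = 10/33
I = (+1)√(10/33/(4π)) = 0.15528807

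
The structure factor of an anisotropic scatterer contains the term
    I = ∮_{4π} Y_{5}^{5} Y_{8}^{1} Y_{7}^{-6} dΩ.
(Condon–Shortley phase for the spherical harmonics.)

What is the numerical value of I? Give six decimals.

-0.047374

m-sum 0 ✓  L=20 even ✓  3≤7≤13 ✓
Π(2lᵢ+1) = 11×17×15 = 2805
triangle coeff Δ(5,8,7) = 1/814773960
Σ_t [1,5]: t=1:−1/87091200 t=2:+1/4976640 t=3:−1/2073600 t=4:+1/4976640 t=5:−1/87091200 = -1/9676800
(3j)²=360/46189 [(5 8 7; 0 0 0)], sign=+1
Σ_t [0,0]: t=0:+1/6270566400 = 1/6270566400
(3j)²=5/3876 [(5 8 7; 5 1 -6)], sign=-1
⇒ 4πI² = 2250/79781
I = (-1)√(2250/79781/(4π)) = -0.04737362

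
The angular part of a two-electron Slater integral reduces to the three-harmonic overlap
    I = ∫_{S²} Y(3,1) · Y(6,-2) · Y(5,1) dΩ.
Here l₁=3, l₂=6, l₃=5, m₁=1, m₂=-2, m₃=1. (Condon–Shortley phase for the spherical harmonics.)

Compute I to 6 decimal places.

0.134828

m-sum 0 ✓  L=14 even ✓  3≤5≤9 ✓
Π(2lᵢ+1) = 7×13×11 = 1001
triangle coeff Δ(3,6,5) = 1/675675
Σ_t [1,3]: t=1:−1/8640 t=2:+1/2304 t=3:−1/8640 = 7/34560
(3j)²=7/429 [(3 6 5; 0 0 0)], sign=-1
Σ_t [0,2]: t=0:+1/27648 t=1:−1/4320 t=2:+1/11520 = -1/9216
(3j)²=2/143 [(3 6 5; 1 -2 1)], sign=-1
⇒ 4πI² = 98/429
I = (+1)√(98/429/(4π)) = 0.13482780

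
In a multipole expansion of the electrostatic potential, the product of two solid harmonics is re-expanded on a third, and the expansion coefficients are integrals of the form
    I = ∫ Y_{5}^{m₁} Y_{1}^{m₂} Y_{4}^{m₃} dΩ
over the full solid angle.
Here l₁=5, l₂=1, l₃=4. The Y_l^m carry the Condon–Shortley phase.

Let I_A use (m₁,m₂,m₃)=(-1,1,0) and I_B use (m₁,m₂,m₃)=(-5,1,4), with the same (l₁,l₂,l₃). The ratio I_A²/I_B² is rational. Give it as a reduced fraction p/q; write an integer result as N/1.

Shared (l₁,l₂,l₃)=(5,1,4): N and (l;000)² cancel in I_A²/I_B².
A: Δ = 2!·8!·0!/11! = 1/495; Racah Σ t=2..2: t=2:+1/1152 = 1/1152; ⇒ 3j(5 1 4; -1 1 0)² = 1/33, sgn +1
B: Δ = 2!·8!·0!/11! = 1/495; Racah Σ t=2..2: t=2:+1/80640 = 1/80640; ⇒ 3j(5 1 4; -5 1 4)² = 1/11, sgn +1
I_A²/I_B² = (1/33)/(1/11) = 1/3

1/3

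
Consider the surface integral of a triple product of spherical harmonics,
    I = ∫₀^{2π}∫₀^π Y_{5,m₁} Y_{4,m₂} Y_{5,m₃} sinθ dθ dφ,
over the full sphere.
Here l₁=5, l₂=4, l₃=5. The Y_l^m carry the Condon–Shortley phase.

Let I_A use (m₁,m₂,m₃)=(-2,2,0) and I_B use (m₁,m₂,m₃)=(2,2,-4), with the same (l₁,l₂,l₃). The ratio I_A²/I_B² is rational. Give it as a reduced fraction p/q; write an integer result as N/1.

7/10

Same 5,4,5: normalisation and zero-m 3j drop out of the ratio.
A: Δ: 4! 6! 4! / 15! → 1/3153150; sum: t=2:+1/11520 t=3:−1/1728 t=4:+1/3456 = -7/34560; 3j²(5 4 5; -2 2 0) = Δ·Π!·Σ² = 7/858  (sign +1)
B: Δ: 4! 6! 4! / 15! → 1/3153150; sum: t=2:+1/11520 t=3:−1/25920 = 1/20736; 3j²(5 4 5; 2 2 -4) = Δ·Π!·Σ² = 5/429  (sign -1)
I_A²/I_B² = (7/858)/(5/429) = 7/10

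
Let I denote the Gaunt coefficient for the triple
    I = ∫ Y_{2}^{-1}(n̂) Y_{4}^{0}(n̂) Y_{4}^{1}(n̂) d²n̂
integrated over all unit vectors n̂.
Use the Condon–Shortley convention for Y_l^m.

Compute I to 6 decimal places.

-0.044869

Checks pass: Σm=0; 10 even; l₃=4∈[2,6].
(2·2+1)(2·4+1)(2·4+1) = 405
Δ: 2! 2! 6! / 11! → 1/13860
sum: t=0:+1/192 t=1:−1/36 t=2:+1/192 = -5/288
3j²(2 4 4; 0 0 0) = Δ·Π!·Σ² = 20/693  (sign -1)
sum: t=1:−1/72 t=2:+1/96 = -1/288
3j²(2 4 4; -1 0 1) = Δ·Π!·Σ² = 1/462  (sign +1)
combine: 4πI² = 405·20/693·1/462 = 150/5929
take √, sign -1: I = -0.04486937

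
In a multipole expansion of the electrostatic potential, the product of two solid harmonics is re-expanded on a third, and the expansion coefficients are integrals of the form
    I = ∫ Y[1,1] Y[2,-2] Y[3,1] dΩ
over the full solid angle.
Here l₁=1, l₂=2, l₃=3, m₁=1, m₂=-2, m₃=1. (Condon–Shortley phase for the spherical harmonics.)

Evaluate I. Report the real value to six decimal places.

-0.082589

m-sum 0 ✓  L=6 even ✓  1≤3≤3 ✓
Π(2lᵢ+1) = 3×5×7 = 105
triangle coeff Δ(1,2,3) = 1/105
Σ_t [0,0]: t=0:+1/4 = 1/4
(3j)²=3/35 [(1 2 3; 0 0 0)], sign=-1
Σ_t [0,0]: t=0:+1/48 = 1/48
(3j)²=1/105 [(1 2 3; 1 -2 1)], sign=+1
⇒ 4πI² = 3/35
I = (-1)√(3/35/(4π)) = -0.08258890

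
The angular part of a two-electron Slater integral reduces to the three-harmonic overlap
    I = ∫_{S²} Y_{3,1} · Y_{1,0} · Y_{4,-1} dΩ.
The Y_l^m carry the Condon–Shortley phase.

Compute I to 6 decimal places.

Checks pass: Σm=0; 8 even; l₃=4∈[2,4].
(2·3+1)(2·1+1)(2·4+1) = 189
Δ: 0! 6! 2! / 9! → 1/252
sum: t=0:+1/36 = 1/36
3j²(3 1 4; 0 0 0) = Δ·Π!·Σ² = 4/63  (sign +1)
sum: t=0:+1/48 = 1/48
3j²(3 1 4; 1 0 -1) = Δ·Π!·Σ² = 5/84  (sign -1)
combine: 4πI² = 189·4/63·5/84 = 5/7
take √, sign -1: I = -0.23841361

-0.238414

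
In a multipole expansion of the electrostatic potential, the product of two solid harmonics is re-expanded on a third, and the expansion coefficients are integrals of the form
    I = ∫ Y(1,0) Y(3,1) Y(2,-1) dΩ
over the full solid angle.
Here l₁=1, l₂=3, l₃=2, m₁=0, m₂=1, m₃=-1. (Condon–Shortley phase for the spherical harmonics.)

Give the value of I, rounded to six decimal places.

-0.233597

m-sum 0 ✓  L=6 even ✓  2≤2≤4 ✓
Π(2lᵢ+1) = 3×7×5 = 105
triangle coeff Δ(1,3,2) = 1/105
Σ_t [1,1]: t=1:−1/4 = -1/4
(3j)²=3/35 [(1 3 2; 0 0 0)], sign=-1
Σ_t [1,1]: t=1:−1/6 = -1/6
(3j)²=8/105 [(1 3 2; 0 1 -1)], sign=+1
⇒ 4πI² = 24/35
I = (-1)√(24/35/(4π)) = -0.23359668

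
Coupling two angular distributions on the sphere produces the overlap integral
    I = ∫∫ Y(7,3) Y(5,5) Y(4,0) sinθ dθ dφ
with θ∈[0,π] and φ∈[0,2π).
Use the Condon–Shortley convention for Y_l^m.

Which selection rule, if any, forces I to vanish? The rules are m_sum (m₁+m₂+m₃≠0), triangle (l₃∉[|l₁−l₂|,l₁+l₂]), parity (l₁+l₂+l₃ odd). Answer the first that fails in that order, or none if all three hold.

m_sum

Σmᵢ = 8  ✗
l₃∈[|l₁−l₂|,l₁+l₂]=[2,12], have l₃=4
Σlᵢ = 16 ⇒ even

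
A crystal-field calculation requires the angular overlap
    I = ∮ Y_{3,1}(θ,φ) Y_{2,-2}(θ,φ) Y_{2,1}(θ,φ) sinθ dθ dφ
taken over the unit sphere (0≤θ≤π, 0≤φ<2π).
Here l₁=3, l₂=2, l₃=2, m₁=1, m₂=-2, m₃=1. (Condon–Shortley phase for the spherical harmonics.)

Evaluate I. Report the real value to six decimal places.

Σlᵢ=7 odd — θ-integrand is odd under cosθ→−cosθ; I=0

0.000000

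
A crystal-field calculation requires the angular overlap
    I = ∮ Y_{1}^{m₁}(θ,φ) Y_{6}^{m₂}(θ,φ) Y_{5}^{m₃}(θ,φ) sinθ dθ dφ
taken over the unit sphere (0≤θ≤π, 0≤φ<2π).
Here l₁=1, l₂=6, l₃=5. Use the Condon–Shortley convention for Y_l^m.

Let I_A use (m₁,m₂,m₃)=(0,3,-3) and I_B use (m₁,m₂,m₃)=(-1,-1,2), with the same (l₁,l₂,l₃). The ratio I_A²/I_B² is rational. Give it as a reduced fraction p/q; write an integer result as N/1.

27/10

Shared (l₁,l₂,l₃)=(1,6,5): N and (l;000)² cancel in I_A²/I_B².
A: Δ = 2!·0!·10!/13! = 1/858; Racah Σ t=1..1: t=1:−1/80640 = -1/80640; ⇒ 3j(1 6 5; 0 3 -3)² = 9/286, sgn -1
B: Δ = 2!·0!·10!/13! = 1/858; Racah Σ t=2..2: t=2:+1/60480 = 1/60480; ⇒ 3j(1 6 5; -1 -1 2)² = 5/429, sgn -1
I_A²/I_B² = (9/286)/(5/429) = 27/10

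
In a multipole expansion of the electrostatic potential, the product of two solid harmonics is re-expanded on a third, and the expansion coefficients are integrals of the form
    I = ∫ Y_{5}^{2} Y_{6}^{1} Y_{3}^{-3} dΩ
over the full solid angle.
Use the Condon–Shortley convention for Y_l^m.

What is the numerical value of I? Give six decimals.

Rules hold: Σm=0, L=14 even, 1≤3≤11.
N = 11·13·7 = 1001
Δ = 8!·2!·4!/15! = 1/675675
Racah Σ t=3..5: t=3:−1/8640 t=4:+1/2304 t=5:−1/8640 = 7/34560
⇒ 3j(5 6 3; 0 0 0)² = 7/429, sgn -1
Racah Σ t=3..3: t=3:−1/34560 = -1/34560
⇒ 3j(5 6 3; 2 1 -3)² = 7/429, sgn -1
4πI² = N·(3j₀)²·(3jₘ)² = 343/1287
I = +1·√(0.266511/4π) = 0.14563067

0.145631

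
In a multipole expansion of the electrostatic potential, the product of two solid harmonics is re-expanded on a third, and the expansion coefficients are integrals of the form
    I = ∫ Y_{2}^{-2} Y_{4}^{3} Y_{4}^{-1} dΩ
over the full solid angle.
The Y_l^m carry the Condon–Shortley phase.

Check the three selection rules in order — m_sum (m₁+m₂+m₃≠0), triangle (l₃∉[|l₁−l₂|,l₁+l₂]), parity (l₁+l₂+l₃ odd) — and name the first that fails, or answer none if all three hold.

none

m₁+m₂+m₃ = -2 + 3 − 1 = 0  ✓
triangle: |2−4|=2 ≤ l₃=4 ≤ 2+4=6  ✓
parity: l₁+l₂+l₃ = 10 is even  ✓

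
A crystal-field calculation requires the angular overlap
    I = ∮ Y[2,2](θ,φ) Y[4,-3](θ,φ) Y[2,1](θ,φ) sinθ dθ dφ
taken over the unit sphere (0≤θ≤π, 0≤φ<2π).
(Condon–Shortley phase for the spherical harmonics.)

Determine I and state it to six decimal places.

-0.238414

Rules hold: Σm=0, L=8 even, 2≤2≤6.
N = 5·9·5 = 225
Δ = 4!·0!·4!/9! = 1/630
Racah Σ t=2..2: t=2:+1/16 = 1/16
⇒ 3j(2 4 2; 0 0 0)² = 2/35, sgn +1
Racah Σ t=0..0: t=0:+1/144 = 1/144
⇒ 3j(2 4 2; 2 -3 1)² = 1/18, sgn -1
4πI² = N·(3j₀)²·(3jₘ)² = 5/7
I = -1·√(0.714286/4π) = -0.23841361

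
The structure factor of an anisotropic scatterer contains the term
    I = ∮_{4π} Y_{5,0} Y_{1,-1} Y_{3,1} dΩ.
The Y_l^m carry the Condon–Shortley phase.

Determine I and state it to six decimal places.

l₃=3 ∉ [4,6] — triangle fails ⇒ I = 0

0.000000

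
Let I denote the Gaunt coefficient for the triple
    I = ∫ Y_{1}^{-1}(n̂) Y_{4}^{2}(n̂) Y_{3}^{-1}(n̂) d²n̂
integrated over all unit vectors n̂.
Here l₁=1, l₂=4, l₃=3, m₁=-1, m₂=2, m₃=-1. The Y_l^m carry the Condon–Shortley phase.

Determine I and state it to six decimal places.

0.238414

Checks pass: Σm=0; 8 even; l₃=3∈[3,5].
(2·1+1)(2·4+1)(2·3+1) = 189
Δ: 2! 0! 6! / 9! → 1/252
sum: t=1:−1/36 = -1/36
3j²(1 4 3; 0 0 0) = Δ·Π!·Σ² = 4/63  (sign +1)
sum: t=2:+1/96 = 1/96
3j²(1 4 3; -1 2 -1) = Δ·Π!·Σ² = 5/84  (sign +1)
combine: 4πI² = 189·4/63·5/84 = 5/7
take √, sign +1: I = 0.23841361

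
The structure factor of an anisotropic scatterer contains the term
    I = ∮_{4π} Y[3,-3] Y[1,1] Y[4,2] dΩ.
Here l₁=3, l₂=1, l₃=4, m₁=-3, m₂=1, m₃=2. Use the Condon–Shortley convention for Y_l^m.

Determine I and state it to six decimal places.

Rules hold: Σm=0, L=8 even, 2≤4≤4.
N = 7·3·9 = 189
Δ = 0!·6!·2!/9! = 1/252
Racah Σ t=0..0: t=0:+1/36 = 1/36
⇒ 3j(3 1 4; 0 0 0)² = 4/63, sgn +1
Racah Σ t=0..0: t=0:+1/1440 = 1/1440
⇒ 3j(3 1 4; -3 1 2)² = 1/252, sgn +1
4πI² = N·(3j₀)²·(3jₘ)² = 1/21
I = +1·√(0.047619/4π) = 0.06155813

0.061558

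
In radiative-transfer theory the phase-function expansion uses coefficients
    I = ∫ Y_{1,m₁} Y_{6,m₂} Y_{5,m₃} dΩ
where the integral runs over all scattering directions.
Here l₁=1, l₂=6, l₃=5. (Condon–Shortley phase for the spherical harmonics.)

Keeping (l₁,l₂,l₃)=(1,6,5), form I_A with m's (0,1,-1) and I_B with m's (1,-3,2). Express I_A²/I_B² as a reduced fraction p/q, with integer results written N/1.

35/36

Shared (l₁,l₂,l₃)=(1,6,5): N and (l;000)² cancel in I_A²/I_B².
A: Δ = 2!·0!·10!/13! = 1/858; Racah Σ t=1..1: t=1:−1/17280 = -1/17280; ⇒ 3j(1 6 5; 0 1 -1)² = 35/858, sgn -1
B: Δ = 2!·0!·10!/13! = 1/858; Racah Σ t=0..0: t=0:+1/60480 = 1/60480; ⇒ 3j(1 6 5; 1 -3 2)² = 6/143, sgn -1
I_A²/I_B² = (35/858)/(6/143) = 35/36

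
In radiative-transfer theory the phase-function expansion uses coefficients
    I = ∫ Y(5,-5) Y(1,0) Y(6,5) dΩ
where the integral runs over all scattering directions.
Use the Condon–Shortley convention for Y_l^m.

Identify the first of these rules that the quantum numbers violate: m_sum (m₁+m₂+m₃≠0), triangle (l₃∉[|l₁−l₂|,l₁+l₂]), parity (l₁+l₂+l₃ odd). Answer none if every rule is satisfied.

none

m₁+m₂+m₃ = -5 + 0 + 5 = 0  ✓
triangle: |5−1|=4 ≤ l₃=6 ≤ 5+1=6  ✓
parity: l₁+l₂+l₃ = 12 is even  ✓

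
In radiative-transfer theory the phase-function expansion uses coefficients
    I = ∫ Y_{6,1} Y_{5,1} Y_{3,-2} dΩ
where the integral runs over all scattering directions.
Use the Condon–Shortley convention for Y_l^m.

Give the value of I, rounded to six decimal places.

Rules hold: Σm=0, L=14 even, 1≤3≤11.
N = 13·11·7 = 1001
Δ = 8!·4!·2!/15! = 1/675675
Racah Σ t=3..5: t=3:−1/8640 t=4:+1/2304 t=5:−1/8640 = 7/34560
⇒ 3j(6 5 3; 0 0 0)² = 7/429, sgn -1
Racah Σ t=4..5: t=4:+1/6912 t=5:−1/17280 = 1/11520
⇒ 3j(6 5 3; 1 1 -2)² = 2/143, sgn -1
4πI² = N·(3j₀)²·(3jₘ)² = 98/429
I = +1·√(0.228438/4π) = 0.13482780

0.134828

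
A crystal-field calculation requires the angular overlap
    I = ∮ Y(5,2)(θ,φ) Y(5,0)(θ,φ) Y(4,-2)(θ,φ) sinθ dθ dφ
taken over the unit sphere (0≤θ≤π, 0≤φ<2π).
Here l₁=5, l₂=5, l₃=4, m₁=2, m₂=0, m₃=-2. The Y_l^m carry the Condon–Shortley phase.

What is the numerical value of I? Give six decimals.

Rules hold: Σm=0, L=14 even, 0≤4≤10.
N = 11·11·9 = 1089
Δ = 6!·4!·4!/15! = 1/3153150
Racah Σ t=1..5: t=1:−1/69120 t=2:+1/1728 t=3:−1/576 t=4:+1/1728 t=5:−1/69120 = -7/11520
⇒ 3j(5 5 4; 0 0 0)² = 2/143, sgn -1
Racah Σ t=1..3: t=1:−1/11520 t=2:+1/1728 t=3:−1/3456 = 7/34560
⇒ 3j(5 5 4; 2 0 -2)² = 7/858, sgn +1
4πI² = N·(3j₀)²·(3jₘ)² = 21/169
I = -1·√(0.12426/4π) = -0.09944006

-0.099440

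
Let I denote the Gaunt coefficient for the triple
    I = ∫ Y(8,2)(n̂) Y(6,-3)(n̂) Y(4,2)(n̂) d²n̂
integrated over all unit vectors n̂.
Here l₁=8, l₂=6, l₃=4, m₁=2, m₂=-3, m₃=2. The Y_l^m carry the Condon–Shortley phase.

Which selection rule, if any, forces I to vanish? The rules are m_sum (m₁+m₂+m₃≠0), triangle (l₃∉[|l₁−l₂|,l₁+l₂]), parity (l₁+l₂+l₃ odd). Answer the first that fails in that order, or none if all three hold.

m_sum

azimuthal sum: 2 − 3 + 2 = 1  ✗
2 ≤ 4 ≤ 14 (triangle on l)
L = 8 + 6 + 4 = 18 (even)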